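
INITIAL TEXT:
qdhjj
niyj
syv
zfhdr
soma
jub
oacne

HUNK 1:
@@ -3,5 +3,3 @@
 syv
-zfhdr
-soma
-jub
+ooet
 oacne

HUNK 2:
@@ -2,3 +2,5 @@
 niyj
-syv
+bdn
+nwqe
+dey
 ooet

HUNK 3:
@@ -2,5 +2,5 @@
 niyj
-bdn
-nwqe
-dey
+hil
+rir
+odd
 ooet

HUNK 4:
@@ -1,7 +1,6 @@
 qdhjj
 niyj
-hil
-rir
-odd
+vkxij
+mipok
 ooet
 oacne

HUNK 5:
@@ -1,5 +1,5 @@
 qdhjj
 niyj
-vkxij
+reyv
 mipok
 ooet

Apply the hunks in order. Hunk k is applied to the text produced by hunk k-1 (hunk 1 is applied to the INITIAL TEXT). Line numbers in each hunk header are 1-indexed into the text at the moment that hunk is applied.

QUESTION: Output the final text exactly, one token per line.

Answer: qdhjj
niyj
reyv
mipok
ooet
oacne

Derivation:
Hunk 1: at line 3 remove [zfhdr,soma,jub] add [ooet] -> 5 lines: qdhjj niyj syv ooet oacne
Hunk 2: at line 2 remove [syv] add [bdn,nwqe,dey] -> 7 lines: qdhjj niyj bdn nwqe dey ooet oacne
Hunk 3: at line 2 remove [bdn,nwqe,dey] add [hil,rir,odd] -> 7 lines: qdhjj niyj hil rir odd ooet oacne
Hunk 4: at line 1 remove [hil,rir,odd] add [vkxij,mipok] -> 6 lines: qdhjj niyj vkxij mipok ooet oacne
Hunk 5: at line 1 remove [vkxij] add [reyv] -> 6 lines: qdhjj niyj reyv mipok ooet oacne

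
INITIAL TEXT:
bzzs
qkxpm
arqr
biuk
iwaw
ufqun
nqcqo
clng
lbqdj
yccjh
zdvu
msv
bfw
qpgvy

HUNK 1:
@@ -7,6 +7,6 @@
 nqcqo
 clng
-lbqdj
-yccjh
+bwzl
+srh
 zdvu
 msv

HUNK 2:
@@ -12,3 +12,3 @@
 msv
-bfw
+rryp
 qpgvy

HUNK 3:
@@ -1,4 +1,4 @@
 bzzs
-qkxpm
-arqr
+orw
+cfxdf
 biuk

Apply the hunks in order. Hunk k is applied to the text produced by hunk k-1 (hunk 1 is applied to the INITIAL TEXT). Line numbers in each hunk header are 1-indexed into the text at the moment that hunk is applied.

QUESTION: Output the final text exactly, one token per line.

Answer: bzzs
orw
cfxdf
biuk
iwaw
ufqun
nqcqo
clng
bwzl
srh
zdvu
msv
rryp
qpgvy

Derivation:
Hunk 1: at line 7 remove [lbqdj,yccjh] add [bwzl,srh] -> 14 lines: bzzs qkxpm arqr biuk iwaw ufqun nqcqo clng bwzl srh zdvu msv bfw qpgvy
Hunk 2: at line 12 remove [bfw] add [rryp] -> 14 lines: bzzs qkxpm arqr biuk iwaw ufqun nqcqo clng bwzl srh zdvu msv rryp qpgvy
Hunk 3: at line 1 remove [qkxpm,arqr] add [orw,cfxdf] -> 14 lines: bzzs orw cfxdf biuk iwaw ufqun nqcqo clng bwzl srh zdvu msv rryp qpgvy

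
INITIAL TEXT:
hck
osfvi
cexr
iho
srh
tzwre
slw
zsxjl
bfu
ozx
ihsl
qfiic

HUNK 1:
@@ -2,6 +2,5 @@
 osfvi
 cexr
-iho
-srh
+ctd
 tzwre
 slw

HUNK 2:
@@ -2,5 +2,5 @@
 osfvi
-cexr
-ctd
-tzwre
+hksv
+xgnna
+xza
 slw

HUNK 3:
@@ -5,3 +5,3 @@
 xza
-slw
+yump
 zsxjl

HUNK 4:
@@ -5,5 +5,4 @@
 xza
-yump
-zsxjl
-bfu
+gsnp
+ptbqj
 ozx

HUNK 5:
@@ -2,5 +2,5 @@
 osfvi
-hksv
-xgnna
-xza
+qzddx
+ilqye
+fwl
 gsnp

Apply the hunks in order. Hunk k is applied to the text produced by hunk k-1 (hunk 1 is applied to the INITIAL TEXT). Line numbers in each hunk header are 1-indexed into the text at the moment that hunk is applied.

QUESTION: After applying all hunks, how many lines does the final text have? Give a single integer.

Answer: 10

Derivation:
Hunk 1: at line 2 remove [iho,srh] add [ctd] -> 11 lines: hck osfvi cexr ctd tzwre slw zsxjl bfu ozx ihsl qfiic
Hunk 2: at line 2 remove [cexr,ctd,tzwre] add [hksv,xgnna,xza] -> 11 lines: hck osfvi hksv xgnna xza slw zsxjl bfu ozx ihsl qfiic
Hunk 3: at line 5 remove [slw] add [yump] -> 11 lines: hck osfvi hksv xgnna xza yump zsxjl bfu ozx ihsl qfiic
Hunk 4: at line 5 remove [yump,zsxjl,bfu] add [gsnp,ptbqj] -> 10 lines: hck osfvi hksv xgnna xza gsnp ptbqj ozx ihsl qfiic
Hunk 5: at line 2 remove [hksv,xgnna,xza] add [qzddx,ilqye,fwl] -> 10 lines: hck osfvi qzddx ilqye fwl gsnp ptbqj ozx ihsl qfiic
Final line count: 10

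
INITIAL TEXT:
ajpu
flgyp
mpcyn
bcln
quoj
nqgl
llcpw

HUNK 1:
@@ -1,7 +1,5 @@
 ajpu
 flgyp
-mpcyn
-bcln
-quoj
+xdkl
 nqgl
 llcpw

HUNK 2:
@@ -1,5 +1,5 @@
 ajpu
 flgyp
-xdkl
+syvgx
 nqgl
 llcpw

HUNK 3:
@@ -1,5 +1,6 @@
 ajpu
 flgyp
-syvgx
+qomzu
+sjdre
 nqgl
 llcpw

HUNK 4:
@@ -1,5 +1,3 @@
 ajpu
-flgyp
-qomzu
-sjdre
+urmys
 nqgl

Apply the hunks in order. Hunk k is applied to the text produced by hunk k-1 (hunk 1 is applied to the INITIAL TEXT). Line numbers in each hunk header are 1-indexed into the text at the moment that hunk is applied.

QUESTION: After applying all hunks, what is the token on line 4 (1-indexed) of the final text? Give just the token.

Hunk 1: at line 1 remove [mpcyn,bcln,quoj] add [xdkl] -> 5 lines: ajpu flgyp xdkl nqgl llcpw
Hunk 2: at line 1 remove [xdkl] add [syvgx] -> 5 lines: ajpu flgyp syvgx nqgl llcpw
Hunk 3: at line 1 remove [syvgx] add [qomzu,sjdre] -> 6 lines: ajpu flgyp qomzu sjdre nqgl llcpw
Hunk 4: at line 1 remove [flgyp,qomzu,sjdre] add [urmys] -> 4 lines: ajpu urmys nqgl llcpw
Final line 4: llcpw

Answer: llcpw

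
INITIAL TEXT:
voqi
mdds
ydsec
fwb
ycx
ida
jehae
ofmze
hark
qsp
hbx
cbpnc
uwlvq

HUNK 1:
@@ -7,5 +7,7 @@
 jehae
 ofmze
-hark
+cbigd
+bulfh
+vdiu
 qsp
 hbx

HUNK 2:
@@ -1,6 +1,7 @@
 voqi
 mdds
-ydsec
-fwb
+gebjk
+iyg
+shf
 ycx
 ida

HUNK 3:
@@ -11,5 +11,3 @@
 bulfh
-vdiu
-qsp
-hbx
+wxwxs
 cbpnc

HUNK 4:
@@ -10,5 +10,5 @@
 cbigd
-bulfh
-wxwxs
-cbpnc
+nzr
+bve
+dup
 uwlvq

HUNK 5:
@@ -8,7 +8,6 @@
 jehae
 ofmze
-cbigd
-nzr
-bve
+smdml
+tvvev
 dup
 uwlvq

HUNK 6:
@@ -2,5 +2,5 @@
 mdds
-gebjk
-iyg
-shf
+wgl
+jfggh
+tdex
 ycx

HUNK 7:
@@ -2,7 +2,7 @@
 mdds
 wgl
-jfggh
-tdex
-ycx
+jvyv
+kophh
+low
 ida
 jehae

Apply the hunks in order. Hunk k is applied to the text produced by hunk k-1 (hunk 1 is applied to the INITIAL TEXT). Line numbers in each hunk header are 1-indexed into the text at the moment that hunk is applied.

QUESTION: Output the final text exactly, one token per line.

Answer: voqi
mdds
wgl
jvyv
kophh
low
ida
jehae
ofmze
smdml
tvvev
dup
uwlvq

Derivation:
Hunk 1: at line 7 remove [hark] add [cbigd,bulfh,vdiu] -> 15 lines: voqi mdds ydsec fwb ycx ida jehae ofmze cbigd bulfh vdiu qsp hbx cbpnc uwlvq
Hunk 2: at line 1 remove [ydsec,fwb] add [gebjk,iyg,shf] -> 16 lines: voqi mdds gebjk iyg shf ycx ida jehae ofmze cbigd bulfh vdiu qsp hbx cbpnc uwlvq
Hunk 3: at line 11 remove [vdiu,qsp,hbx] add [wxwxs] -> 14 lines: voqi mdds gebjk iyg shf ycx ida jehae ofmze cbigd bulfh wxwxs cbpnc uwlvq
Hunk 4: at line 10 remove [bulfh,wxwxs,cbpnc] add [nzr,bve,dup] -> 14 lines: voqi mdds gebjk iyg shf ycx ida jehae ofmze cbigd nzr bve dup uwlvq
Hunk 5: at line 8 remove [cbigd,nzr,bve] add [smdml,tvvev] -> 13 lines: voqi mdds gebjk iyg shf ycx ida jehae ofmze smdml tvvev dup uwlvq
Hunk 6: at line 2 remove [gebjk,iyg,shf] add [wgl,jfggh,tdex] -> 13 lines: voqi mdds wgl jfggh tdex ycx ida jehae ofmze smdml tvvev dup uwlvq
Hunk 7: at line 2 remove [jfggh,tdex,ycx] add [jvyv,kophh,low] -> 13 lines: voqi mdds wgl jvyv kophh low ida jehae ofmze smdml tvvev dup uwlvq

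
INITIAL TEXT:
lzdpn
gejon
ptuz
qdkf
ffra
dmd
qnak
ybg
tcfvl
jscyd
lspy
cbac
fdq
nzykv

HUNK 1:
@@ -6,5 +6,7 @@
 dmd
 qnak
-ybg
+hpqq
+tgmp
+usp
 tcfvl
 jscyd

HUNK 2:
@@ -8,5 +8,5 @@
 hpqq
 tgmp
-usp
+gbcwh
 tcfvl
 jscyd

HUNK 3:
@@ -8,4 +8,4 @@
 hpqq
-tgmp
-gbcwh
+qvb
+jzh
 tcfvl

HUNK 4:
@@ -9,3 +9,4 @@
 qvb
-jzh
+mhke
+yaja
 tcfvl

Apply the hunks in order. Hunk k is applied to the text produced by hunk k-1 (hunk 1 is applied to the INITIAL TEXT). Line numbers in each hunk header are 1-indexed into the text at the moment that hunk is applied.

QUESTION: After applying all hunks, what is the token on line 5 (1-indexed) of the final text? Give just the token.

Hunk 1: at line 6 remove [ybg] add [hpqq,tgmp,usp] -> 16 lines: lzdpn gejon ptuz qdkf ffra dmd qnak hpqq tgmp usp tcfvl jscyd lspy cbac fdq nzykv
Hunk 2: at line 8 remove [usp] add [gbcwh] -> 16 lines: lzdpn gejon ptuz qdkf ffra dmd qnak hpqq tgmp gbcwh tcfvl jscyd lspy cbac fdq nzykv
Hunk 3: at line 8 remove [tgmp,gbcwh] add [qvb,jzh] -> 16 lines: lzdpn gejon ptuz qdkf ffra dmd qnak hpqq qvb jzh tcfvl jscyd lspy cbac fdq nzykv
Hunk 4: at line 9 remove [jzh] add [mhke,yaja] -> 17 lines: lzdpn gejon ptuz qdkf ffra dmd qnak hpqq qvb mhke yaja tcfvl jscyd lspy cbac fdq nzykv
Final line 5: ffra

Answer: ffra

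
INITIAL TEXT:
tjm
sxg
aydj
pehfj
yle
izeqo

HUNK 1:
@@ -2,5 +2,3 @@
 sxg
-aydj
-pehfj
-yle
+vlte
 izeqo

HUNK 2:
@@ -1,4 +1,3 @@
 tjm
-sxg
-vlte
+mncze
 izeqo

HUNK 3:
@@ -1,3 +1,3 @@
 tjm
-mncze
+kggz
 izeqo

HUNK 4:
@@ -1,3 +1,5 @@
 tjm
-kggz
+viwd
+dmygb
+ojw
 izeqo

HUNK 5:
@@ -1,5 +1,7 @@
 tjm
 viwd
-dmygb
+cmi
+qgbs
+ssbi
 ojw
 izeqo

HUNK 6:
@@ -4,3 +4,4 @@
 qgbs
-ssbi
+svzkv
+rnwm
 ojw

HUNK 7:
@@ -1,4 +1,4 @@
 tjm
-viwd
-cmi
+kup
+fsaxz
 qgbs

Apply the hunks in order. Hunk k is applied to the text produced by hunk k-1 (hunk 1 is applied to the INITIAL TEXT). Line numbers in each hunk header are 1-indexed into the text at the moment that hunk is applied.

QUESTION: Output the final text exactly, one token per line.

Answer: tjm
kup
fsaxz
qgbs
svzkv
rnwm
ojw
izeqo

Derivation:
Hunk 1: at line 2 remove [aydj,pehfj,yle] add [vlte] -> 4 lines: tjm sxg vlte izeqo
Hunk 2: at line 1 remove [sxg,vlte] add [mncze] -> 3 lines: tjm mncze izeqo
Hunk 3: at line 1 remove [mncze] add [kggz] -> 3 lines: tjm kggz izeqo
Hunk 4: at line 1 remove [kggz] add [viwd,dmygb,ojw] -> 5 lines: tjm viwd dmygb ojw izeqo
Hunk 5: at line 1 remove [dmygb] add [cmi,qgbs,ssbi] -> 7 lines: tjm viwd cmi qgbs ssbi ojw izeqo
Hunk 6: at line 4 remove [ssbi] add [svzkv,rnwm] -> 8 lines: tjm viwd cmi qgbs svzkv rnwm ojw izeqo
Hunk 7: at line 1 remove [viwd,cmi] add [kup,fsaxz] -> 8 lines: tjm kup fsaxz qgbs svzkv rnwm ojw izeqo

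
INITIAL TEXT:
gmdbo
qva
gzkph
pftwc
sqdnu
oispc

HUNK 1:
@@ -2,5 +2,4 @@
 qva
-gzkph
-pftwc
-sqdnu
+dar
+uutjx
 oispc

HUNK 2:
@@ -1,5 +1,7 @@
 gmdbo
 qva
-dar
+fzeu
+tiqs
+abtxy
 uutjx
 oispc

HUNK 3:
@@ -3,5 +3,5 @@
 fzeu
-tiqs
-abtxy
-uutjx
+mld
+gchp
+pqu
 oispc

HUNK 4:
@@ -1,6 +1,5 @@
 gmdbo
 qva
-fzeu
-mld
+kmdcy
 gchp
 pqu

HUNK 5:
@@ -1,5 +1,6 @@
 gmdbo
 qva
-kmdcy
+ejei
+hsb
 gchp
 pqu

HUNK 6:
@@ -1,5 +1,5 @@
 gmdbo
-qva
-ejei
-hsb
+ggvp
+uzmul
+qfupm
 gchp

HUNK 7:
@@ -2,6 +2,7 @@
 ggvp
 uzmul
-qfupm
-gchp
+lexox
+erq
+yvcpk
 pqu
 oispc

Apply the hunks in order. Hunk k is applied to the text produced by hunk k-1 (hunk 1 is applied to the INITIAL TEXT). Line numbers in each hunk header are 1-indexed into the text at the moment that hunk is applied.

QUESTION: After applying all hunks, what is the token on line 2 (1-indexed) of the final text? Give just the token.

Hunk 1: at line 2 remove [gzkph,pftwc,sqdnu] add [dar,uutjx] -> 5 lines: gmdbo qva dar uutjx oispc
Hunk 2: at line 1 remove [dar] add [fzeu,tiqs,abtxy] -> 7 lines: gmdbo qva fzeu tiqs abtxy uutjx oispc
Hunk 3: at line 3 remove [tiqs,abtxy,uutjx] add [mld,gchp,pqu] -> 7 lines: gmdbo qva fzeu mld gchp pqu oispc
Hunk 4: at line 1 remove [fzeu,mld] add [kmdcy] -> 6 lines: gmdbo qva kmdcy gchp pqu oispc
Hunk 5: at line 1 remove [kmdcy] add [ejei,hsb] -> 7 lines: gmdbo qva ejei hsb gchp pqu oispc
Hunk 6: at line 1 remove [qva,ejei,hsb] add [ggvp,uzmul,qfupm] -> 7 lines: gmdbo ggvp uzmul qfupm gchp pqu oispc
Hunk 7: at line 2 remove [qfupm,gchp] add [lexox,erq,yvcpk] -> 8 lines: gmdbo ggvp uzmul lexox erq yvcpk pqu oispc
Final line 2: ggvp

Answer: ggvp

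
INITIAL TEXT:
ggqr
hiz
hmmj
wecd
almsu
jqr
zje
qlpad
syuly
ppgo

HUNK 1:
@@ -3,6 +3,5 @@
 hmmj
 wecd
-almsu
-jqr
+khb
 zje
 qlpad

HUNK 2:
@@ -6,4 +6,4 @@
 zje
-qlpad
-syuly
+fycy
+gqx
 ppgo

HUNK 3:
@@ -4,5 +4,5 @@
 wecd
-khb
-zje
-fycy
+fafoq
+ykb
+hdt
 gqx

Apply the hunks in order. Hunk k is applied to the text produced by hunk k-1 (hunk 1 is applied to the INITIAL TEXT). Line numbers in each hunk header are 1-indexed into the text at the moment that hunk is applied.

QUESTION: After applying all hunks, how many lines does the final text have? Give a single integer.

Answer: 9

Derivation:
Hunk 1: at line 3 remove [almsu,jqr] add [khb] -> 9 lines: ggqr hiz hmmj wecd khb zje qlpad syuly ppgo
Hunk 2: at line 6 remove [qlpad,syuly] add [fycy,gqx] -> 9 lines: ggqr hiz hmmj wecd khb zje fycy gqx ppgo
Hunk 3: at line 4 remove [khb,zje,fycy] add [fafoq,ykb,hdt] -> 9 lines: ggqr hiz hmmj wecd fafoq ykb hdt gqx ppgo
Final line count: 9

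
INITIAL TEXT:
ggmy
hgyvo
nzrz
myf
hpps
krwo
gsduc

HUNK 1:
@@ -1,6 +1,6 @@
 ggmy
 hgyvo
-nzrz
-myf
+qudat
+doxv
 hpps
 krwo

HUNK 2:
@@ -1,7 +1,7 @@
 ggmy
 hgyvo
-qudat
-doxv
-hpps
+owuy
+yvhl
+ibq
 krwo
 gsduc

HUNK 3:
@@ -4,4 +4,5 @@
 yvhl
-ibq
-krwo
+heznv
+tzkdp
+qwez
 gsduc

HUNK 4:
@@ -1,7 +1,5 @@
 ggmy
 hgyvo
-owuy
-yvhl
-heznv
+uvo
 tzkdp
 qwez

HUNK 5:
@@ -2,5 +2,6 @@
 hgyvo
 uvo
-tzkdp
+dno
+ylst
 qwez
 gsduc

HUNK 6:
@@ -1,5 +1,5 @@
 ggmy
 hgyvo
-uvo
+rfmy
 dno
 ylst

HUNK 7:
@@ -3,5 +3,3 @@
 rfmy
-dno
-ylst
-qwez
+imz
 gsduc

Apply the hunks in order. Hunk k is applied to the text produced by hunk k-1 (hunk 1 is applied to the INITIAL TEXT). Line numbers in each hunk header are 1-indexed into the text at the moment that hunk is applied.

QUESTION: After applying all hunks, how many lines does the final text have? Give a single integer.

Hunk 1: at line 1 remove [nzrz,myf] add [qudat,doxv] -> 7 lines: ggmy hgyvo qudat doxv hpps krwo gsduc
Hunk 2: at line 1 remove [qudat,doxv,hpps] add [owuy,yvhl,ibq] -> 7 lines: ggmy hgyvo owuy yvhl ibq krwo gsduc
Hunk 3: at line 4 remove [ibq,krwo] add [heznv,tzkdp,qwez] -> 8 lines: ggmy hgyvo owuy yvhl heznv tzkdp qwez gsduc
Hunk 4: at line 1 remove [owuy,yvhl,heznv] add [uvo] -> 6 lines: ggmy hgyvo uvo tzkdp qwez gsduc
Hunk 5: at line 2 remove [tzkdp] add [dno,ylst] -> 7 lines: ggmy hgyvo uvo dno ylst qwez gsduc
Hunk 6: at line 1 remove [uvo] add [rfmy] -> 7 lines: ggmy hgyvo rfmy dno ylst qwez gsduc
Hunk 7: at line 3 remove [dno,ylst,qwez] add [imz] -> 5 lines: ggmy hgyvo rfmy imz gsduc
Final line count: 5

Answer: 5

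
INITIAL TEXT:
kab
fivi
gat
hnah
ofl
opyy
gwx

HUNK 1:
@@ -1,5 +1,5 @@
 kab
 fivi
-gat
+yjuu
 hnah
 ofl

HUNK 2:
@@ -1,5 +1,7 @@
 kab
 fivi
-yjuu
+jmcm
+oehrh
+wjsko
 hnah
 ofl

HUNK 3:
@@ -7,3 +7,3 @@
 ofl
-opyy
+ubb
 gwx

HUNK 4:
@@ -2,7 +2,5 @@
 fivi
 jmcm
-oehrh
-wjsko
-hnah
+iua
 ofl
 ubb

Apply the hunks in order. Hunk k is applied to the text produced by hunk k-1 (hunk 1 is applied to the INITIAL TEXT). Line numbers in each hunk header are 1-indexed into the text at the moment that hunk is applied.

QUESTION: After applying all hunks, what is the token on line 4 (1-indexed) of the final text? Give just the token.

Answer: iua

Derivation:
Hunk 1: at line 1 remove [gat] add [yjuu] -> 7 lines: kab fivi yjuu hnah ofl opyy gwx
Hunk 2: at line 1 remove [yjuu] add [jmcm,oehrh,wjsko] -> 9 lines: kab fivi jmcm oehrh wjsko hnah ofl opyy gwx
Hunk 3: at line 7 remove [opyy] add [ubb] -> 9 lines: kab fivi jmcm oehrh wjsko hnah ofl ubb gwx
Hunk 4: at line 2 remove [oehrh,wjsko,hnah] add [iua] -> 7 lines: kab fivi jmcm iua ofl ubb gwx
Final line 4: iua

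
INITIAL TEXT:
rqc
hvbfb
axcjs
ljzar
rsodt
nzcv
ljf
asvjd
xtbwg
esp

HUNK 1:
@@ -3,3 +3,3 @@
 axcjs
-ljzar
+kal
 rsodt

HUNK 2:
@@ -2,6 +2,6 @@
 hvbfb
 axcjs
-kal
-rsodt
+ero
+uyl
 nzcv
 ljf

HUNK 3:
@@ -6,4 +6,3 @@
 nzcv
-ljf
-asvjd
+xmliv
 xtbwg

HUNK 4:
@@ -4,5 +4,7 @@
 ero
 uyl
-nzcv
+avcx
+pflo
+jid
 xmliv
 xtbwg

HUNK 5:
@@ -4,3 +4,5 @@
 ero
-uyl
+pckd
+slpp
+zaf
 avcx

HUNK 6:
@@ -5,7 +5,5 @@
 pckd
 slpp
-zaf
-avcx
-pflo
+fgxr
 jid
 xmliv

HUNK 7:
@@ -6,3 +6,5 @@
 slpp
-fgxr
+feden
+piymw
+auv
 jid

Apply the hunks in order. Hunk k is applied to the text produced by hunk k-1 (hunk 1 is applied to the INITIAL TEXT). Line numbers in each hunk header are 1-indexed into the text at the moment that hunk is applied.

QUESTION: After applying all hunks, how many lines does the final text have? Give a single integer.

Hunk 1: at line 3 remove [ljzar] add [kal] -> 10 lines: rqc hvbfb axcjs kal rsodt nzcv ljf asvjd xtbwg esp
Hunk 2: at line 2 remove [kal,rsodt] add [ero,uyl] -> 10 lines: rqc hvbfb axcjs ero uyl nzcv ljf asvjd xtbwg esp
Hunk 3: at line 6 remove [ljf,asvjd] add [xmliv] -> 9 lines: rqc hvbfb axcjs ero uyl nzcv xmliv xtbwg esp
Hunk 4: at line 4 remove [nzcv] add [avcx,pflo,jid] -> 11 lines: rqc hvbfb axcjs ero uyl avcx pflo jid xmliv xtbwg esp
Hunk 5: at line 4 remove [uyl] add [pckd,slpp,zaf] -> 13 lines: rqc hvbfb axcjs ero pckd slpp zaf avcx pflo jid xmliv xtbwg esp
Hunk 6: at line 5 remove [zaf,avcx,pflo] add [fgxr] -> 11 lines: rqc hvbfb axcjs ero pckd slpp fgxr jid xmliv xtbwg esp
Hunk 7: at line 6 remove [fgxr] add [feden,piymw,auv] -> 13 lines: rqc hvbfb axcjs ero pckd slpp feden piymw auv jid xmliv xtbwg esp
Final line count: 13

Answer: 13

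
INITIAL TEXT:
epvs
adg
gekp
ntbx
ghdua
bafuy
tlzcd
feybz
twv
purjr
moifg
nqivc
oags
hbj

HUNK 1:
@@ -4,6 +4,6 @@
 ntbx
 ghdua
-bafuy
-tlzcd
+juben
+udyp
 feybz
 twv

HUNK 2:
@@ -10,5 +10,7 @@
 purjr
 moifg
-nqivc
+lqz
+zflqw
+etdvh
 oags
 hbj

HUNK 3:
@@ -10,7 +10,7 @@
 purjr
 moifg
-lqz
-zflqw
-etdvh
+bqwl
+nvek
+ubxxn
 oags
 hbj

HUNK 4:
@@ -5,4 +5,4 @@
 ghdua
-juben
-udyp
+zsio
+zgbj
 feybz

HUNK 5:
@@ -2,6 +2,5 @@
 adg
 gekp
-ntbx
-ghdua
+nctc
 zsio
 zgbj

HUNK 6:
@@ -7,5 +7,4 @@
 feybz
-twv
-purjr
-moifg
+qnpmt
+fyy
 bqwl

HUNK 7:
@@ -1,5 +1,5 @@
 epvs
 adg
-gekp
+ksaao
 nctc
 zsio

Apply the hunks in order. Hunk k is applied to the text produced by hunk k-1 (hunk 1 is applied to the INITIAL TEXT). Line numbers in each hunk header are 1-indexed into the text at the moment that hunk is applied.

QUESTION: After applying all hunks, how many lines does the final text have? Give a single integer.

Hunk 1: at line 4 remove [bafuy,tlzcd] add [juben,udyp] -> 14 lines: epvs adg gekp ntbx ghdua juben udyp feybz twv purjr moifg nqivc oags hbj
Hunk 2: at line 10 remove [nqivc] add [lqz,zflqw,etdvh] -> 16 lines: epvs adg gekp ntbx ghdua juben udyp feybz twv purjr moifg lqz zflqw etdvh oags hbj
Hunk 3: at line 10 remove [lqz,zflqw,etdvh] add [bqwl,nvek,ubxxn] -> 16 lines: epvs adg gekp ntbx ghdua juben udyp feybz twv purjr moifg bqwl nvek ubxxn oags hbj
Hunk 4: at line 5 remove [juben,udyp] add [zsio,zgbj] -> 16 lines: epvs adg gekp ntbx ghdua zsio zgbj feybz twv purjr moifg bqwl nvek ubxxn oags hbj
Hunk 5: at line 2 remove [ntbx,ghdua] add [nctc] -> 15 lines: epvs adg gekp nctc zsio zgbj feybz twv purjr moifg bqwl nvek ubxxn oags hbj
Hunk 6: at line 7 remove [twv,purjr,moifg] add [qnpmt,fyy] -> 14 lines: epvs adg gekp nctc zsio zgbj feybz qnpmt fyy bqwl nvek ubxxn oags hbj
Hunk 7: at line 1 remove [gekp] add [ksaao] -> 14 lines: epvs adg ksaao nctc zsio zgbj feybz qnpmt fyy bqwl nvek ubxxn oags hbj
Final line count: 14

Answer: 14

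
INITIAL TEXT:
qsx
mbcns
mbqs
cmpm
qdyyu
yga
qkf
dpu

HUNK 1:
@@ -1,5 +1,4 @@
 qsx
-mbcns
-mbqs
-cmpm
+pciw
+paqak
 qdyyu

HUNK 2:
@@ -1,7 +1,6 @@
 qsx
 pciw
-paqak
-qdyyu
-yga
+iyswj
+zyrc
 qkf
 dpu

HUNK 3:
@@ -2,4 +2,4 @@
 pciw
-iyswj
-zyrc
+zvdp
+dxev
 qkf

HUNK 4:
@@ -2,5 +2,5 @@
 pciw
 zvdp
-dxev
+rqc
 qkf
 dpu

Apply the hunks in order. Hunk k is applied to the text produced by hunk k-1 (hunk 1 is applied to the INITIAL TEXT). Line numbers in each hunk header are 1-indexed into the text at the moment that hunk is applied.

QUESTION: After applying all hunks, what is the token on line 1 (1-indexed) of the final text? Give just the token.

Answer: qsx

Derivation:
Hunk 1: at line 1 remove [mbcns,mbqs,cmpm] add [pciw,paqak] -> 7 lines: qsx pciw paqak qdyyu yga qkf dpu
Hunk 2: at line 1 remove [paqak,qdyyu,yga] add [iyswj,zyrc] -> 6 lines: qsx pciw iyswj zyrc qkf dpu
Hunk 3: at line 2 remove [iyswj,zyrc] add [zvdp,dxev] -> 6 lines: qsx pciw zvdp dxev qkf dpu
Hunk 4: at line 2 remove [dxev] add [rqc] -> 6 lines: qsx pciw zvdp rqc qkf dpu
Final line 1: qsx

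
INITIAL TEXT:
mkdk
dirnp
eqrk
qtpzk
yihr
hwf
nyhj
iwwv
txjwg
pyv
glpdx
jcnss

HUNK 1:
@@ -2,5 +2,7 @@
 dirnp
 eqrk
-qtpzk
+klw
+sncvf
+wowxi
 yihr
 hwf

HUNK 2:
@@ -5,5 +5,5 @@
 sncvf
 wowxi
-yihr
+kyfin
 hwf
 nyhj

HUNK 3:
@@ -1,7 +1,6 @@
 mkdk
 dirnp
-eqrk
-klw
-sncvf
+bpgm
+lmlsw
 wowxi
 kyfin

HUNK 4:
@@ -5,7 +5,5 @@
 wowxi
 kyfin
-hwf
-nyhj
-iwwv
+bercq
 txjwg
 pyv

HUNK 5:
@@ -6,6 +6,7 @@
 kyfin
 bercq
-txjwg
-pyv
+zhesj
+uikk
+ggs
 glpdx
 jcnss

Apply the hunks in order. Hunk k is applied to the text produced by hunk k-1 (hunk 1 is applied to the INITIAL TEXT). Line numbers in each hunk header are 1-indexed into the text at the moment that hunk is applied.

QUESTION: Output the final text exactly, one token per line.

Hunk 1: at line 2 remove [qtpzk] add [klw,sncvf,wowxi] -> 14 lines: mkdk dirnp eqrk klw sncvf wowxi yihr hwf nyhj iwwv txjwg pyv glpdx jcnss
Hunk 2: at line 5 remove [yihr] add [kyfin] -> 14 lines: mkdk dirnp eqrk klw sncvf wowxi kyfin hwf nyhj iwwv txjwg pyv glpdx jcnss
Hunk 3: at line 1 remove [eqrk,klw,sncvf] add [bpgm,lmlsw] -> 13 lines: mkdk dirnp bpgm lmlsw wowxi kyfin hwf nyhj iwwv txjwg pyv glpdx jcnss
Hunk 4: at line 5 remove [hwf,nyhj,iwwv] add [bercq] -> 11 lines: mkdk dirnp bpgm lmlsw wowxi kyfin bercq txjwg pyv glpdx jcnss
Hunk 5: at line 6 remove [txjwg,pyv] add [zhesj,uikk,ggs] -> 12 lines: mkdk dirnp bpgm lmlsw wowxi kyfin bercq zhesj uikk ggs glpdx jcnss

Answer: mkdk
dirnp
bpgm
lmlsw
wowxi
kyfin
bercq
zhesj
uikk
ggs
glpdx
jcnss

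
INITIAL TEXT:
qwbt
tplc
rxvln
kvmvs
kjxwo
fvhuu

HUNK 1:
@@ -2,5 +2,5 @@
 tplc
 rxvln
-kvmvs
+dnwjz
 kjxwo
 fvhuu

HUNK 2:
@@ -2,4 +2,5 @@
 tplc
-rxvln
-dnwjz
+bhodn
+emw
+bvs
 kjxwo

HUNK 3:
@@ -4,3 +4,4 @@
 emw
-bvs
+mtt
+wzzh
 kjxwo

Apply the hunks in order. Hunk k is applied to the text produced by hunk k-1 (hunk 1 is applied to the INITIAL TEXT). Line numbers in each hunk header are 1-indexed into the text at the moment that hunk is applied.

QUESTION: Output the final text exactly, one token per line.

Hunk 1: at line 2 remove [kvmvs] add [dnwjz] -> 6 lines: qwbt tplc rxvln dnwjz kjxwo fvhuu
Hunk 2: at line 2 remove [rxvln,dnwjz] add [bhodn,emw,bvs] -> 7 lines: qwbt tplc bhodn emw bvs kjxwo fvhuu
Hunk 3: at line 4 remove [bvs] add [mtt,wzzh] -> 8 lines: qwbt tplc bhodn emw mtt wzzh kjxwo fvhuu

Answer: qwbt
tplc
bhodn
emw
mtt
wzzh
kjxwo
fvhuu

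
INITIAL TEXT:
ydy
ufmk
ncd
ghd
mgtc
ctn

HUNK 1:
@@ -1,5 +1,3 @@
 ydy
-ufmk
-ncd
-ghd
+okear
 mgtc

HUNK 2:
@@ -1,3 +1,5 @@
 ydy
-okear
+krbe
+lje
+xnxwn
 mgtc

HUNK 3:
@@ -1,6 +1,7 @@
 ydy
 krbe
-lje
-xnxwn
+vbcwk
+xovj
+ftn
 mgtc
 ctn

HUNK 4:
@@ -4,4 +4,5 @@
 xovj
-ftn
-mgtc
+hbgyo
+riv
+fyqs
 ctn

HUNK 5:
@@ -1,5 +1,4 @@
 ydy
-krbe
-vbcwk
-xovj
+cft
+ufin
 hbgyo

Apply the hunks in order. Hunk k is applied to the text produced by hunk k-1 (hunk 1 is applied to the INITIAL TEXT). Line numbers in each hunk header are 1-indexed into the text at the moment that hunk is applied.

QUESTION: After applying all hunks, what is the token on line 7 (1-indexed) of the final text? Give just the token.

Answer: ctn

Derivation:
Hunk 1: at line 1 remove [ufmk,ncd,ghd] add [okear] -> 4 lines: ydy okear mgtc ctn
Hunk 2: at line 1 remove [okear] add [krbe,lje,xnxwn] -> 6 lines: ydy krbe lje xnxwn mgtc ctn
Hunk 3: at line 1 remove [lje,xnxwn] add [vbcwk,xovj,ftn] -> 7 lines: ydy krbe vbcwk xovj ftn mgtc ctn
Hunk 4: at line 4 remove [ftn,mgtc] add [hbgyo,riv,fyqs] -> 8 lines: ydy krbe vbcwk xovj hbgyo riv fyqs ctn
Hunk 5: at line 1 remove [krbe,vbcwk,xovj] add [cft,ufin] -> 7 lines: ydy cft ufin hbgyo riv fyqs ctn
Final line 7: ctn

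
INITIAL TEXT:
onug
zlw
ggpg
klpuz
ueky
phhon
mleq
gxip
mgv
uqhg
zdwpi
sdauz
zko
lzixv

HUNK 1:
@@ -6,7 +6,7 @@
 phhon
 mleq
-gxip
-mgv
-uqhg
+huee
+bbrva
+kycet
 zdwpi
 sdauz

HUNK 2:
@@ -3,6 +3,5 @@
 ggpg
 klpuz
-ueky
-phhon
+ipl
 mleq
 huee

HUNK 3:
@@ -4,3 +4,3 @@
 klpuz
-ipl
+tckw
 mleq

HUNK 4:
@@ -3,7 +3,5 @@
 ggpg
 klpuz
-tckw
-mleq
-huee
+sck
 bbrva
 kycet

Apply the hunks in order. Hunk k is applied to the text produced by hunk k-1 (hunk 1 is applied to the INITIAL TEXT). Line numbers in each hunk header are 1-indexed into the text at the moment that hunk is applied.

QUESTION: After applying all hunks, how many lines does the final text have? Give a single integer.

Answer: 11

Derivation:
Hunk 1: at line 6 remove [gxip,mgv,uqhg] add [huee,bbrva,kycet] -> 14 lines: onug zlw ggpg klpuz ueky phhon mleq huee bbrva kycet zdwpi sdauz zko lzixv
Hunk 2: at line 3 remove [ueky,phhon] add [ipl] -> 13 lines: onug zlw ggpg klpuz ipl mleq huee bbrva kycet zdwpi sdauz zko lzixv
Hunk 3: at line 4 remove [ipl] add [tckw] -> 13 lines: onug zlw ggpg klpuz tckw mleq huee bbrva kycet zdwpi sdauz zko lzixv
Hunk 4: at line 3 remove [tckw,mleq,huee] add [sck] -> 11 lines: onug zlw ggpg klpuz sck bbrva kycet zdwpi sdauz zko lzixv
Final line count: 11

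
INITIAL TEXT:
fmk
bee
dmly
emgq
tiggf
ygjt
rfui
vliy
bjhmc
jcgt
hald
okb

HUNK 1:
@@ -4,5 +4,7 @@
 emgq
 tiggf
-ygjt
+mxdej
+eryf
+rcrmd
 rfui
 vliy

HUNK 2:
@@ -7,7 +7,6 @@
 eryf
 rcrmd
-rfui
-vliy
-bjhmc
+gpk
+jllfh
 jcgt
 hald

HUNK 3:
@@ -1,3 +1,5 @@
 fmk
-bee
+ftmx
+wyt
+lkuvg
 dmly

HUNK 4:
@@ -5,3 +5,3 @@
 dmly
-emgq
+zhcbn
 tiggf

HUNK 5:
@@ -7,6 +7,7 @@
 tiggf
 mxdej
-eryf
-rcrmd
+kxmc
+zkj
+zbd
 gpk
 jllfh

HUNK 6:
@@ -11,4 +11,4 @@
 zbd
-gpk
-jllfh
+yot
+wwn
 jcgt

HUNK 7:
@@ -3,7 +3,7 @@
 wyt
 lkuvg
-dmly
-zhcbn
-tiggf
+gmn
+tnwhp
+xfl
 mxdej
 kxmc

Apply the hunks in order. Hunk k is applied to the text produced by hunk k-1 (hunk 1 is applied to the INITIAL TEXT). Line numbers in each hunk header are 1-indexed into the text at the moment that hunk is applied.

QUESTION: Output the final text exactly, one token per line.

Answer: fmk
ftmx
wyt
lkuvg
gmn
tnwhp
xfl
mxdej
kxmc
zkj
zbd
yot
wwn
jcgt
hald
okb

Derivation:
Hunk 1: at line 4 remove [ygjt] add [mxdej,eryf,rcrmd] -> 14 lines: fmk bee dmly emgq tiggf mxdej eryf rcrmd rfui vliy bjhmc jcgt hald okb
Hunk 2: at line 7 remove [rfui,vliy,bjhmc] add [gpk,jllfh] -> 13 lines: fmk bee dmly emgq tiggf mxdej eryf rcrmd gpk jllfh jcgt hald okb
Hunk 3: at line 1 remove [bee] add [ftmx,wyt,lkuvg] -> 15 lines: fmk ftmx wyt lkuvg dmly emgq tiggf mxdej eryf rcrmd gpk jllfh jcgt hald okb
Hunk 4: at line 5 remove [emgq] add [zhcbn] -> 15 lines: fmk ftmx wyt lkuvg dmly zhcbn tiggf mxdej eryf rcrmd gpk jllfh jcgt hald okb
Hunk 5: at line 7 remove [eryf,rcrmd] add [kxmc,zkj,zbd] -> 16 lines: fmk ftmx wyt lkuvg dmly zhcbn tiggf mxdej kxmc zkj zbd gpk jllfh jcgt hald okb
Hunk 6: at line 11 remove [gpk,jllfh] add [yot,wwn] -> 16 lines: fmk ftmx wyt lkuvg dmly zhcbn tiggf mxdej kxmc zkj zbd yot wwn jcgt hald okb
Hunk 7: at line 3 remove [dmly,zhcbn,tiggf] add [gmn,tnwhp,xfl] -> 16 lines: fmk ftmx wyt lkuvg gmn tnwhp xfl mxdej kxmc zkj zbd yot wwn jcgt hald okb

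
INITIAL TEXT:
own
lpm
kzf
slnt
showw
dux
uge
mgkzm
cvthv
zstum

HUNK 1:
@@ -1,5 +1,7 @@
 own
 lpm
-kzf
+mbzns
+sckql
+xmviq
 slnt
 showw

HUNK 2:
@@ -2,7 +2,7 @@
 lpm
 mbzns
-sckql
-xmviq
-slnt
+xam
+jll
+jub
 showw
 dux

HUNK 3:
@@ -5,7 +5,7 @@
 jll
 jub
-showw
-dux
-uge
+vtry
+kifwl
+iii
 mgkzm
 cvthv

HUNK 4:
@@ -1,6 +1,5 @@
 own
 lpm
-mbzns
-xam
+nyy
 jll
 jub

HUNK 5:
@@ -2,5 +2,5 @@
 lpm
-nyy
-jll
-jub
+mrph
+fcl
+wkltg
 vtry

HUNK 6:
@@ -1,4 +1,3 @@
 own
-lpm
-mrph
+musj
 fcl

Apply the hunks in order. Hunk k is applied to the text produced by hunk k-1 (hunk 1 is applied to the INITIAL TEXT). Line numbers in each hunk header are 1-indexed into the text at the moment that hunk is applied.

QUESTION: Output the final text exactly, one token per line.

Answer: own
musj
fcl
wkltg
vtry
kifwl
iii
mgkzm
cvthv
zstum

Derivation:
Hunk 1: at line 1 remove [kzf] add [mbzns,sckql,xmviq] -> 12 lines: own lpm mbzns sckql xmviq slnt showw dux uge mgkzm cvthv zstum
Hunk 2: at line 2 remove [sckql,xmviq,slnt] add [xam,jll,jub] -> 12 lines: own lpm mbzns xam jll jub showw dux uge mgkzm cvthv zstum
Hunk 3: at line 5 remove [showw,dux,uge] add [vtry,kifwl,iii] -> 12 lines: own lpm mbzns xam jll jub vtry kifwl iii mgkzm cvthv zstum
Hunk 4: at line 1 remove [mbzns,xam] add [nyy] -> 11 lines: own lpm nyy jll jub vtry kifwl iii mgkzm cvthv zstum
Hunk 5: at line 2 remove [nyy,jll,jub] add [mrph,fcl,wkltg] -> 11 lines: own lpm mrph fcl wkltg vtry kifwl iii mgkzm cvthv zstum
Hunk 6: at line 1 remove [lpm,mrph] add [musj] -> 10 lines: own musj fcl wkltg vtry kifwl iii mgkzm cvthv zstum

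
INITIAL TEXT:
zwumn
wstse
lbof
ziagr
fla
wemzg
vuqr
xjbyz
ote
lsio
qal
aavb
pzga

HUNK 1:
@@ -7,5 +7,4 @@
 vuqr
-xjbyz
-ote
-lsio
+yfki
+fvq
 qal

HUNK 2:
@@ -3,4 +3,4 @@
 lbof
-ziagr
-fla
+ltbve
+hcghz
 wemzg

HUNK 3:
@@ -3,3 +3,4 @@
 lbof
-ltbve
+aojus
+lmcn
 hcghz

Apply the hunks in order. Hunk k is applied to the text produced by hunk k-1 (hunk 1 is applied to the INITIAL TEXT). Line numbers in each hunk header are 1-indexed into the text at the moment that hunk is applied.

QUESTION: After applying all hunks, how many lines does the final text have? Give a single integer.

Answer: 13

Derivation:
Hunk 1: at line 7 remove [xjbyz,ote,lsio] add [yfki,fvq] -> 12 lines: zwumn wstse lbof ziagr fla wemzg vuqr yfki fvq qal aavb pzga
Hunk 2: at line 3 remove [ziagr,fla] add [ltbve,hcghz] -> 12 lines: zwumn wstse lbof ltbve hcghz wemzg vuqr yfki fvq qal aavb pzga
Hunk 3: at line 3 remove [ltbve] add [aojus,lmcn] -> 13 lines: zwumn wstse lbof aojus lmcn hcghz wemzg vuqr yfki fvq qal aavb pzga
Final line count: 13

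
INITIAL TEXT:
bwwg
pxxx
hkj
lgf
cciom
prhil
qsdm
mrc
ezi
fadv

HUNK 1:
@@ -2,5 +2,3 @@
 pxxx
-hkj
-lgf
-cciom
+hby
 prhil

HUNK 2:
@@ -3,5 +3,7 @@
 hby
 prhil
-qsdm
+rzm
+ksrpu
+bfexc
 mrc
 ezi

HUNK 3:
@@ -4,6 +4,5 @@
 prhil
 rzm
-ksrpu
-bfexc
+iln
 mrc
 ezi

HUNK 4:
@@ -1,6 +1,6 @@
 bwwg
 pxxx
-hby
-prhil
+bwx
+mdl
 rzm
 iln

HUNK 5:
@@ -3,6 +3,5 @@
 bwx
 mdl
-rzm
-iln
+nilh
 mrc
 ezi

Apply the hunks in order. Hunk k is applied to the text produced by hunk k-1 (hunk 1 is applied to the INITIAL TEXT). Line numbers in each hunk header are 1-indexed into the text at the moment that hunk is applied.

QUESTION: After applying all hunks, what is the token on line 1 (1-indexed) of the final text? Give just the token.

Hunk 1: at line 2 remove [hkj,lgf,cciom] add [hby] -> 8 lines: bwwg pxxx hby prhil qsdm mrc ezi fadv
Hunk 2: at line 3 remove [qsdm] add [rzm,ksrpu,bfexc] -> 10 lines: bwwg pxxx hby prhil rzm ksrpu bfexc mrc ezi fadv
Hunk 3: at line 4 remove [ksrpu,bfexc] add [iln] -> 9 lines: bwwg pxxx hby prhil rzm iln mrc ezi fadv
Hunk 4: at line 1 remove [hby,prhil] add [bwx,mdl] -> 9 lines: bwwg pxxx bwx mdl rzm iln mrc ezi fadv
Hunk 5: at line 3 remove [rzm,iln] add [nilh] -> 8 lines: bwwg pxxx bwx mdl nilh mrc ezi fadv
Final line 1: bwwg

Answer: bwwg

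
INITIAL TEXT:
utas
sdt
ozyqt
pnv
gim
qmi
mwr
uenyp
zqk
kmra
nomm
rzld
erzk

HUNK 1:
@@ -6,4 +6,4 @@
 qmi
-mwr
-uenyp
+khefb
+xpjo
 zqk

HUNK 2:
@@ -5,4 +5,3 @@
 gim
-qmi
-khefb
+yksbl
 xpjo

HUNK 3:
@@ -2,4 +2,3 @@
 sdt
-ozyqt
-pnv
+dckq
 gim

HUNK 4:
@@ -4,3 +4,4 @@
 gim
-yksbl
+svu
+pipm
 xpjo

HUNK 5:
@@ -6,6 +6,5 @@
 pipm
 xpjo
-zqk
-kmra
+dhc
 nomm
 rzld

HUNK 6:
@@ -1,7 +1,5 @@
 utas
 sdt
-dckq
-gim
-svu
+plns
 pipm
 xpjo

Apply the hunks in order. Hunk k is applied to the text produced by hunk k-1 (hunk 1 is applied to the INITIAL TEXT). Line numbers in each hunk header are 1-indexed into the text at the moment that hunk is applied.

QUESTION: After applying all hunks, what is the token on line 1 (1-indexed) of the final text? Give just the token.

Answer: utas

Derivation:
Hunk 1: at line 6 remove [mwr,uenyp] add [khefb,xpjo] -> 13 lines: utas sdt ozyqt pnv gim qmi khefb xpjo zqk kmra nomm rzld erzk
Hunk 2: at line 5 remove [qmi,khefb] add [yksbl] -> 12 lines: utas sdt ozyqt pnv gim yksbl xpjo zqk kmra nomm rzld erzk
Hunk 3: at line 2 remove [ozyqt,pnv] add [dckq] -> 11 lines: utas sdt dckq gim yksbl xpjo zqk kmra nomm rzld erzk
Hunk 4: at line 4 remove [yksbl] add [svu,pipm] -> 12 lines: utas sdt dckq gim svu pipm xpjo zqk kmra nomm rzld erzk
Hunk 5: at line 6 remove [zqk,kmra] add [dhc] -> 11 lines: utas sdt dckq gim svu pipm xpjo dhc nomm rzld erzk
Hunk 6: at line 1 remove [dckq,gim,svu] add [plns] -> 9 lines: utas sdt plns pipm xpjo dhc nomm rzld erzk
Final line 1: utas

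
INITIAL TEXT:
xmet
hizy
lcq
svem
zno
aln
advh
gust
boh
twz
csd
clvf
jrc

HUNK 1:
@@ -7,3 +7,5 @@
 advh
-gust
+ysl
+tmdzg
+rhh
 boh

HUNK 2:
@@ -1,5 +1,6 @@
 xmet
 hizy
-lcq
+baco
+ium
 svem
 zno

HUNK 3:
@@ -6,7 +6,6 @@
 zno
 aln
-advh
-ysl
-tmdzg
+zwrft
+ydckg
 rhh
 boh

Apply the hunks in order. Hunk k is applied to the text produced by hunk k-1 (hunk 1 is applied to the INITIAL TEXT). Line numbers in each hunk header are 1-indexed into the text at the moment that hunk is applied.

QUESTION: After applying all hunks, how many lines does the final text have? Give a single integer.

Hunk 1: at line 7 remove [gust] add [ysl,tmdzg,rhh] -> 15 lines: xmet hizy lcq svem zno aln advh ysl tmdzg rhh boh twz csd clvf jrc
Hunk 2: at line 1 remove [lcq] add [baco,ium] -> 16 lines: xmet hizy baco ium svem zno aln advh ysl tmdzg rhh boh twz csd clvf jrc
Hunk 3: at line 6 remove [advh,ysl,tmdzg] add [zwrft,ydckg] -> 15 lines: xmet hizy baco ium svem zno aln zwrft ydckg rhh boh twz csd clvf jrc
Final line count: 15

Answer: 15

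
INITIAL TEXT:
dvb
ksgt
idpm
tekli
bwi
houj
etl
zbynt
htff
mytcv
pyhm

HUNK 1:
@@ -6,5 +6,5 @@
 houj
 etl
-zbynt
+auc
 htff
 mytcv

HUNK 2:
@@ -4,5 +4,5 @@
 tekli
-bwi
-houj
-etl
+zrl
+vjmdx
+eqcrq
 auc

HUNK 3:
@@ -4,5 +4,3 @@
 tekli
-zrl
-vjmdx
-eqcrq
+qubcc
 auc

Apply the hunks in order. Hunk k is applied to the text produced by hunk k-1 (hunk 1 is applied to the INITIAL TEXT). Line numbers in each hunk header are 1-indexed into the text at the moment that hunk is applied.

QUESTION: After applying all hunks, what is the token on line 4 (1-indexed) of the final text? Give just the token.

Hunk 1: at line 6 remove [zbynt] add [auc] -> 11 lines: dvb ksgt idpm tekli bwi houj etl auc htff mytcv pyhm
Hunk 2: at line 4 remove [bwi,houj,etl] add [zrl,vjmdx,eqcrq] -> 11 lines: dvb ksgt idpm tekli zrl vjmdx eqcrq auc htff mytcv pyhm
Hunk 3: at line 4 remove [zrl,vjmdx,eqcrq] add [qubcc] -> 9 lines: dvb ksgt idpm tekli qubcc auc htff mytcv pyhm
Final line 4: tekli

Answer: tekli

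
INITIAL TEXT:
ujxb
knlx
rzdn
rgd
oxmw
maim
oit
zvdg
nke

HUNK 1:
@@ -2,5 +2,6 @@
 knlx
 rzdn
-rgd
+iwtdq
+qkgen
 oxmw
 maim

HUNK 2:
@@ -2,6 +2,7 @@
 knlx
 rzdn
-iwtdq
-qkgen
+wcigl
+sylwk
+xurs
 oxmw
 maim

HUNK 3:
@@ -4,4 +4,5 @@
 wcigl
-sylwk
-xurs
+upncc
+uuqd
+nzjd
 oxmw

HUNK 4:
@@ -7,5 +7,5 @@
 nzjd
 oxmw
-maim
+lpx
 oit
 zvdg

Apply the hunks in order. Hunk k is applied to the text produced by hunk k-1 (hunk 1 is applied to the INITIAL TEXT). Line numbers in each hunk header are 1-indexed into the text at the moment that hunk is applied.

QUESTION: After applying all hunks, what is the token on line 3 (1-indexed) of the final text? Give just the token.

Answer: rzdn

Derivation:
Hunk 1: at line 2 remove [rgd] add [iwtdq,qkgen] -> 10 lines: ujxb knlx rzdn iwtdq qkgen oxmw maim oit zvdg nke
Hunk 2: at line 2 remove [iwtdq,qkgen] add [wcigl,sylwk,xurs] -> 11 lines: ujxb knlx rzdn wcigl sylwk xurs oxmw maim oit zvdg nke
Hunk 3: at line 4 remove [sylwk,xurs] add [upncc,uuqd,nzjd] -> 12 lines: ujxb knlx rzdn wcigl upncc uuqd nzjd oxmw maim oit zvdg nke
Hunk 4: at line 7 remove [maim] add [lpx] -> 12 lines: ujxb knlx rzdn wcigl upncc uuqd nzjd oxmw lpx oit zvdg nke
Final line 3: rzdn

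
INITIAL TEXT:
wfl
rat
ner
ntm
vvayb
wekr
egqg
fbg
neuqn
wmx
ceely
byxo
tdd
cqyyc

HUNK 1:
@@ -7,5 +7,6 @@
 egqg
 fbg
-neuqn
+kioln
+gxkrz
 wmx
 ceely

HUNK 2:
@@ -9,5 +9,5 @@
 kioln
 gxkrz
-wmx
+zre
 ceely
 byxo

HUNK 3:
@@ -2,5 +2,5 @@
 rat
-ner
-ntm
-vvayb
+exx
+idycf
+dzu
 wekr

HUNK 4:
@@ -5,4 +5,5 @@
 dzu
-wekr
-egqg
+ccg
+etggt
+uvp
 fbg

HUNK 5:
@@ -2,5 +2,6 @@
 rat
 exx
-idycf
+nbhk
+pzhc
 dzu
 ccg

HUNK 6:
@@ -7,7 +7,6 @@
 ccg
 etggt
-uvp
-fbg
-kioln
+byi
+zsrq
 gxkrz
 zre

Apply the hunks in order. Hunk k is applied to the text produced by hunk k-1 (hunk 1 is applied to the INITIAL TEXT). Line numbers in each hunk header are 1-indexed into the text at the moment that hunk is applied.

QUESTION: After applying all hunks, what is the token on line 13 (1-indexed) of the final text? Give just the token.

Hunk 1: at line 7 remove [neuqn] add [kioln,gxkrz] -> 15 lines: wfl rat ner ntm vvayb wekr egqg fbg kioln gxkrz wmx ceely byxo tdd cqyyc
Hunk 2: at line 9 remove [wmx] add [zre] -> 15 lines: wfl rat ner ntm vvayb wekr egqg fbg kioln gxkrz zre ceely byxo tdd cqyyc
Hunk 3: at line 2 remove [ner,ntm,vvayb] add [exx,idycf,dzu] -> 15 lines: wfl rat exx idycf dzu wekr egqg fbg kioln gxkrz zre ceely byxo tdd cqyyc
Hunk 4: at line 5 remove [wekr,egqg] add [ccg,etggt,uvp] -> 16 lines: wfl rat exx idycf dzu ccg etggt uvp fbg kioln gxkrz zre ceely byxo tdd cqyyc
Hunk 5: at line 2 remove [idycf] add [nbhk,pzhc] -> 17 lines: wfl rat exx nbhk pzhc dzu ccg etggt uvp fbg kioln gxkrz zre ceely byxo tdd cqyyc
Hunk 6: at line 7 remove [uvp,fbg,kioln] add [byi,zsrq] -> 16 lines: wfl rat exx nbhk pzhc dzu ccg etggt byi zsrq gxkrz zre ceely byxo tdd cqyyc
Final line 13: ceely

Answer: ceely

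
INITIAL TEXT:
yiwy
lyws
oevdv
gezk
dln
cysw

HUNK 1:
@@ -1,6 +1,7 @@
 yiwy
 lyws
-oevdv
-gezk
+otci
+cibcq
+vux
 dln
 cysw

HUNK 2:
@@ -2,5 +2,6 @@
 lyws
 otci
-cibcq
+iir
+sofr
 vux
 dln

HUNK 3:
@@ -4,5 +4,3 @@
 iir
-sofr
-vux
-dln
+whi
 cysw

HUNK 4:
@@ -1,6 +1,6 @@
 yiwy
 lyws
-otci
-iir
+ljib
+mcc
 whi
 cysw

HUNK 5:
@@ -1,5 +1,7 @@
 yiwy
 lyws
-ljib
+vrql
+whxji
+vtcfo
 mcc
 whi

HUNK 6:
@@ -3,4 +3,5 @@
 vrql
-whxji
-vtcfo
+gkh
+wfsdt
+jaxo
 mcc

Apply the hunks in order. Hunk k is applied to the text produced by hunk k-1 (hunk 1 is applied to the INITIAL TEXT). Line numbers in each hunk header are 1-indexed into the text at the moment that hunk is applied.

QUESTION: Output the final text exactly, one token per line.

Hunk 1: at line 1 remove [oevdv,gezk] add [otci,cibcq,vux] -> 7 lines: yiwy lyws otci cibcq vux dln cysw
Hunk 2: at line 2 remove [cibcq] add [iir,sofr] -> 8 lines: yiwy lyws otci iir sofr vux dln cysw
Hunk 3: at line 4 remove [sofr,vux,dln] add [whi] -> 6 lines: yiwy lyws otci iir whi cysw
Hunk 4: at line 1 remove [otci,iir] add [ljib,mcc] -> 6 lines: yiwy lyws ljib mcc whi cysw
Hunk 5: at line 1 remove [ljib] add [vrql,whxji,vtcfo] -> 8 lines: yiwy lyws vrql whxji vtcfo mcc whi cysw
Hunk 6: at line 3 remove [whxji,vtcfo] add [gkh,wfsdt,jaxo] -> 9 lines: yiwy lyws vrql gkh wfsdt jaxo mcc whi cysw

Answer: yiwy
lyws
vrql
gkh
wfsdt
jaxo
mcc
whi
cysw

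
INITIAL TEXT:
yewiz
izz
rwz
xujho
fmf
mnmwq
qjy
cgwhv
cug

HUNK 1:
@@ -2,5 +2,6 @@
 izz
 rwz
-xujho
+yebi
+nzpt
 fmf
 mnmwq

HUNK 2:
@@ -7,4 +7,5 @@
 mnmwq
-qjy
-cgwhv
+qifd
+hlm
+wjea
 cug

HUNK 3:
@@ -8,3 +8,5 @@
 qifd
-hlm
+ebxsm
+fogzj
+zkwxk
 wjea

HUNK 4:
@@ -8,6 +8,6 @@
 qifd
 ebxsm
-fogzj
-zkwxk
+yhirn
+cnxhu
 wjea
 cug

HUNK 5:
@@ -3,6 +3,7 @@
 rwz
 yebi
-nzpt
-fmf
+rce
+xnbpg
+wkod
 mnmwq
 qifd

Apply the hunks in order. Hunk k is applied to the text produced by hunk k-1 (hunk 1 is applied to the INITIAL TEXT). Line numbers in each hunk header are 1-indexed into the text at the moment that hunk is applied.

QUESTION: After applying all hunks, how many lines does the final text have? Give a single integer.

Answer: 14

Derivation:
Hunk 1: at line 2 remove [xujho] add [yebi,nzpt] -> 10 lines: yewiz izz rwz yebi nzpt fmf mnmwq qjy cgwhv cug
Hunk 2: at line 7 remove [qjy,cgwhv] add [qifd,hlm,wjea] -> 11 lines: yewiz izz rwz yebi nzpt fmf mnmwq qifd hlm wjea cug
Hunk 3: at line 8 remove [hlm] add [ebxsm,fogzj,zkwxk] -> 13 lines: yewiz izz rwz yebi nzpt fmf mnmwq qifd ebxsm fogzj zkwxk wjea cug
Hunk 4: at line 8 remove [fogzj,zkwxk] add [yhirn,cnxhu] -> 13 lines: yewiz izz rwz yebi nzpt fmf mnmwq qifd ebxsm yhirn cnxhu wjea cug
Hunk 5: at line 3 remove [nzpt,fmf] add [rce,xnbpg,wkod] -> 14 lines: yewiz izz rwz yebi rce xnbpg wkod mnmwq qifd ebxsm yhirn cnxhu wjea cug
Final line count: 14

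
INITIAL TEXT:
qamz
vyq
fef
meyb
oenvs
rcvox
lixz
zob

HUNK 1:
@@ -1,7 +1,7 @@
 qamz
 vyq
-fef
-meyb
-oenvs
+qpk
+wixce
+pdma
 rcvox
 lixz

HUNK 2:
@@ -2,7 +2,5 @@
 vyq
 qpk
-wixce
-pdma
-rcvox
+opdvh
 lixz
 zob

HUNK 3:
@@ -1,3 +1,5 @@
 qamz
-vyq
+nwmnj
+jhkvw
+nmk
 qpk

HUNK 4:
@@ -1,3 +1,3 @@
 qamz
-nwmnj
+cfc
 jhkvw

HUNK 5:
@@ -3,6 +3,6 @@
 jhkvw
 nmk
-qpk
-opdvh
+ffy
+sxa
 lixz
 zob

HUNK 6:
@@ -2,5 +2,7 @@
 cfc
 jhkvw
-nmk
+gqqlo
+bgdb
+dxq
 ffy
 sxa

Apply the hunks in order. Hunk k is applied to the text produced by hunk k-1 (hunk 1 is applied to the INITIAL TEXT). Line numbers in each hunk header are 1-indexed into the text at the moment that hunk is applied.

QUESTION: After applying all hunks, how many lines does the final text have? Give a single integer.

Hunk 1: at line 1 remove [fef,meyb,oenvs] add [qpk,wixce,pdma] -> 8 lines: qamz vyq qpk wixce pdma rcvox lixz zob
Hunk 2: at line 2 remove [wixce,pdma,rcvox] add [opdvh] -> 6 lines: qamz vyq qpk opdvh lixz zob
Hunk 3: at line 1 remove [vyq] add [nwmnj,jhkvw,nmk] -> 8 lines: qamz nwmnj jhkvw nmk qpk opdvh lixz zob
Hunk 4: at line 1 remove [nwmnj] add [cfc] -> 8 lines: qamz cfc jhkvw nmk qpk opdvh lixz zob
Hunk 5: at line 3 remove [qpk,opdvh] add [ffy,sxa] -> 8 lines: qamz cfc jhkvw nmk ffy sxa lixz zob
Hunk 6: at line 2 remove [nmk] add [gqqlo,bgdb,dxq] -> 10 lines: qamz cfc jhkvw gqqlo bgdb dxq ffy sxa lixz zob
Final line count: 10

Answer: 10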